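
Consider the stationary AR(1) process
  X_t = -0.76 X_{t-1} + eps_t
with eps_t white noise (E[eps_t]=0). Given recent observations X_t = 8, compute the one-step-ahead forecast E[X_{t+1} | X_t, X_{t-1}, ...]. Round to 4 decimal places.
E[X_{t+1} \mid \mathcal F_t] = -6.0800

For an AR(p) model X_t = c + sum_i phi_i X_{t-i} + eps_t, the
one-step-ahead conditional mean is
  E[X_{t+1} | X_t, ...] = c + sum_i phi_i X_{t+1-i}.
Substitute known values:
  E[X_{t+1} | ...] = (-0.76) * (8)
                   = -6.0800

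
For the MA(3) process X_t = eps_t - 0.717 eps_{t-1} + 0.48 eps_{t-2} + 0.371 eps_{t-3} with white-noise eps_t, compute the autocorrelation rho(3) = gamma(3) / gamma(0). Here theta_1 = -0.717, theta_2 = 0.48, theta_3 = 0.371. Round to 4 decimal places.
\rho(3) = 0.1971

For an MA(q) process with theta_0 = 1, the autocovariance is
  gamma(k) = sigma^2 * sum_{i=0..q-k} theta_i * theta_{i+k},
and rho(k) = gamma(k) / gamma(0). Sigma^2 cancels.
  numerator   = (1)*(0.371) = 0.371.
  denominator = (1)^2 + (-0.717)^2 + (0.48)^2 + (0.371)^2 = 1.88213.
  rho(3) = 0.371 / 1.88213 = 0.1971.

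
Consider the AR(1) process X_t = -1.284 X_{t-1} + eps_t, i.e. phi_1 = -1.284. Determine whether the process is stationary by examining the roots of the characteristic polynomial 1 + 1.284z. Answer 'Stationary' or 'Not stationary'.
\text{Not stationary}

The AR(p) characteristic polynomial is P(z) = 1 + 1.284z.
Stationarity requires all roots to lie outside the unit circle, i.e. |z| > 1 for every root.
This is linear in z: 1 + (1.284) z = 0  =>  z = -1/(1.284) = -0.778816,  |z| = 0.778816.
Moduli of all roots: 0.7788.
All moduli strictly greater than 1? No.
Verdict: Not stationary.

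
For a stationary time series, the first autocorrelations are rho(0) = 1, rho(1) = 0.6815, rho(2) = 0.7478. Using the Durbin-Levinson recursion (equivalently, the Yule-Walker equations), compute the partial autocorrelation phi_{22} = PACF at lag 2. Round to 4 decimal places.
\phi_{22} = 0.5291

The PACF at lag k is phi_{kk}, the last component of the solution
to the Yule-Walker system G_k phi = r_k where
  (G_k)_{ij} = rho(|i - j|), (r_k)_i = rho(i), i,j = 1..k.
Equivalently, Durbin-Levinson gives phi_{kk} iteratively:
  phi_{11} = rho(1)
  phi_{kk} = [rho(k) - sum_{j=1..k-1} phi_{k-1,j} rho(k-j)]
            / [1 - sum_{j=1..k-1} phi_{k-1,j} rho(j)],
  phi_{k,j} = phi_{k-1,j} - phi_{kk} phi_{k-1,k-j},  j = 1..k-1.
Step k = 1:
  phi_11 = rho(1) = 0.6815.
Step k = 2:
  phi_22 = [rho(2) - phi_11 rho(1)] / [1 - phi_11 rho(1)] = [0.7478 - (0.6815)(0.6815)] / [1 - (0.6815)(0.6815)]
         = 0.28335775 / 0.53555775 = 0.5291.
Therefore phi_{22} = 0.5291.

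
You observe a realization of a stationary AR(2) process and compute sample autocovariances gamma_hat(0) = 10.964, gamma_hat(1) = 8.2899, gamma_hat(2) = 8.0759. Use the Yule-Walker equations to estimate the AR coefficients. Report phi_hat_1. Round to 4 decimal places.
\hat\phi_{1} = 0.4650

The Yule-Walker equations for an AR(p) process read, in matrix form,
  Gamma_p phi = r_p,   with   (Gamma_p)_{ij} = gamma(|i - j|),
                       (r_p)_i = gamma(i),   i,j = 1..p.
Substitute the sample gammas (Toeplitz matrix and right-hand side of size 2):
  Gamma_p = [[10.964, 8.2899], [8.2899, 10.964]]
  r_p     = [8.2899, 8.0759]
Written out:
  10.964 phi_1 + 8.2899 phi_2 = 8.2899
  8.2899 phi_1 + 10.964 phi_2 = 8.0759
Solve by Cramer's rule:
  det = gamma(0)^2 - gamma(1)^2 = (10.964)^2 - (8.2899)^2 = 120.209296 - 68.72244201 = 51.48685399
  phi_hat_1 = [gamma(1) gamma(0) - gamma(1) gamma(2)] / det = [(8.2899)(10.964) - (8.2899)(8.0759)] / 51.48685399 = 23.94206019 / 51.48685399 = 0.465
  phi_hat_2 = [gamma(0) gamma(2) - gamma(1)^2] / det = [(10.964)(8.0759) - (8.2899)^2] / 51.48685399 = 19.82172559 / 51.48685399 = 0.385
So phi_hat = [0.4650, 0.3850].
Therefore phi_hat_1 = 0.4650.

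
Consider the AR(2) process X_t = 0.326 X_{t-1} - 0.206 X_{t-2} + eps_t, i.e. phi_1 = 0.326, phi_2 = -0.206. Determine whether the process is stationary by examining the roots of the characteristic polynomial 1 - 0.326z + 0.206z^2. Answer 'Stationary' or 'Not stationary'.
\text{Stationary}

The AR(p) characteristic polynomial is P(z) = 1 - 0.326z + 0.206z^2.
Stationarity requires all roots to lie outside the unit circle, i.e. |z| > 1 for every root.
Set 1 + (-0.326) z + (0.206) z^2 = 0, i.e. a z^2 + b z + c = 0 with a = 0.206, b = -0.326, c = 1.
Discriminant D = b^2 - 4ac = (-0.326)^2 - 4*(0.206)*1 = 0.106276 - (0.824) = -0.717724.
D < 0, so the roots are the complex-conjugate pair z = (-b +/- i sqrt(-D)) / (2a) = 0.7913 +/- 2.0563i.
For a conjugate pair |z|^2 = z * conj(z) = (product of roots) = c/a = 1/(0.206) = 4.854369, so |z| = sqrt(4.854369) = 2.2033 for both roots.
Moduli of all roots: 2.2033, 2.2033.
All moduli strictly greater than 1? Yes.
Verdict: Stationary.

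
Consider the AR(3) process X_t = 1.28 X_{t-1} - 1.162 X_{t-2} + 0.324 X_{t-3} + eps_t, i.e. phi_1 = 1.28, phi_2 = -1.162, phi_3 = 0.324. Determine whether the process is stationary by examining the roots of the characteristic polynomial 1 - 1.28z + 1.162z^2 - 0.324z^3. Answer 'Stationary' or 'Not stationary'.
\text{Stationary}

The AR(p) characteristic polynomial is P(z) = 1 - 1.28z + 1.162z^2 - 0.324z^3.
Stationarity requires all roots to lie outside the unit circle, i.e. |z| > 1 for every root.
Degree 3: look for a simple real root z0 first, then factor out (1 - z/z0) and solve the remaining quadratic.
Testing z0 = 2.5: P(2.5) = 1 + (-1.28)(2.5) + (1.162)(2.5)^2 + (-0.324)(2.5)^3
  = 1 + (-3.2) + (7.2625) + (-5.0625) = 0.  So z_0 = 2.5 is a root, |z_0| = 2.5.
Divide out the factor (1 - 0.4 z) = (1 - z/z0) (since 1/z0 = 0.4):
  P(z) = (1 - 0.4 z)(1 + (-0.88) z + (0.81) z^2)
  [check: z-coef -0.88 - (0.4) = -1.28; z^2-coef 0.81 - (0.4)(-0.88) = 1.162; z^3-coef -(0.4)(0.81) = -0.324.]
Remaining roots from the quadratic factor 1 + (-0.88) z + (0.81) z^2:
  Set 1 + (-0.88) z + (0.81) z^2 = 0, i.e. a z^2 + b z + c = 0 with a = 0.81, b = -0.88, c = 1.
  Discriminant D = b^2 - 4ac = (-0.88)^2 - 4*(0.81)*1 = 0.7744 - (3.24) = -2.4656.
  D < 0, so the roots are the complex-conjugate pair z = (-b +/- i sqrt(-D)) / (2a) = 0.5432 +/- 0.9693i.
  For a conjugate pair |z|^2 = z * conj(z) = (product of roots) = c/a = 1/(0.81) = 1.234568, so |z| = sqrt(1.234568) = 1.1111 for both roots.
Moduli of all roots: 2.5000, 1.1111, 1.1111.
All moduli strictly greater than 1? Yes.
Verdict: Stationary.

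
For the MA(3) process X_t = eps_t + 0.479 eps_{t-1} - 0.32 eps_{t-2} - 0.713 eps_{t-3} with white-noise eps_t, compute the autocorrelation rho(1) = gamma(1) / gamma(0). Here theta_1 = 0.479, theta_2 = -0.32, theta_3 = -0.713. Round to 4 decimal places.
\rho(1) = 0.3010

For an MA(q) process with theta_0 = 1, the autocovariance is
  gamma(k) = sigma^2 * sum_{i=0..q-k} theta_i * theta_{i+k},
and rho(k) = gamma(k) / gamma(0). Sigma^2 cancels.
  numerator   = (1)*(0.479) + (0.479)*(-0.32) + (-0.32)*(-0.713) = 0.55388.
  denominator = (1)^2 + (0.479)^2 + (-0.32)^2 + (-0.713)^2 = 1.84021.
  rho(1) = 0.55388 / 1.84021 = 0.3010.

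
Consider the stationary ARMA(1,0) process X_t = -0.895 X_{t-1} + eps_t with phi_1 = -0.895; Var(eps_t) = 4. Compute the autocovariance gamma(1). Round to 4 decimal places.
\gamma(1) = -17.9922

Multiply the model equation by X_{t-k} and take expectations. With theta_0 = psi_0 = 1 and psi_j the MA(infinity) weights, this gives
  gamma(k) - sum_i phi_i gamma(k-i) = c_k,
  c_k = sigma^2 * sum_{j=k..q} theta_j psi_{j-k}   (c_k = 0 for k > q),
using gamma(-m) = gamma(m).
Pure AR (q = 0): c_0 = sigma^2 = 4, c_k = 0 for k >= 1.
Equations for k = 0 and k = 1 (AR order 1):
  gamma(0) = phi_1 gamma(1) + c_0
  gamma(1) = phi_1 gamma(0) + c_1
Substituting the second into the first: gamma(0) (1 - phi_1^2) = c_0 + phi_1 c_1, so
  gamma(0) = c_0 / (1 - phi_1^2) = 4 / (1 - (-0.895)^2) = 4 / 0.198975 = 20.103028.
  gamma(1) = phi_1 gamma(0) = (-0.895)(20.103028) = -17.99221.
Therefore gamma(1) = -17.9922 (to 4 decimal places).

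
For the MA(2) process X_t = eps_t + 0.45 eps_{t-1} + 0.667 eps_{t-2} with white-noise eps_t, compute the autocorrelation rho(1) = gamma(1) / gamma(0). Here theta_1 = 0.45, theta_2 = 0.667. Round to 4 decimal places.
\rho(1) = 0.4554

For an MA(q) process with theta_0 = 1, the autocovariance is
  gamma(k) = sigma^2 * sum_{i=0..q-k} theta_i * theta_{i+k},
and rho(k) = gamma(k) / gamma(0). Sigma^2 cancels.
  numerator   = (1)*(0.45) + (0.45)*(0.667) = 0.75015.
  denominator = (1)^2 + (0.45)^2 + (0.667)^2 = 1.647389.
  rho(1) = 0.75015 / 1.647389 = 0.4554.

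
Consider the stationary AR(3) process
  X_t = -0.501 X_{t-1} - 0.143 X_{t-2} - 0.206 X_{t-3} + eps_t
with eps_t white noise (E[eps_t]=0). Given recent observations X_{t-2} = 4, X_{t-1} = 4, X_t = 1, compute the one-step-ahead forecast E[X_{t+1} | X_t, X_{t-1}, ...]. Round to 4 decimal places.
E[X_{t+1} \mid \mathcal F_t] = -1.8970

For an AR(p) model X_t = c + sum_i phi_i X_{t-i} + eps_t, the
one-step-ahead conditional mean is
  E[X_{t+1} | X_t, ...] = c + sum_i phi_i X_{t+1-i}.
Substitute known values:
  E[X_{t+1} | ...] = (-0.501) * (1) + (-0.143) * (4) + (-0.206) * (4)
                   = -1.8970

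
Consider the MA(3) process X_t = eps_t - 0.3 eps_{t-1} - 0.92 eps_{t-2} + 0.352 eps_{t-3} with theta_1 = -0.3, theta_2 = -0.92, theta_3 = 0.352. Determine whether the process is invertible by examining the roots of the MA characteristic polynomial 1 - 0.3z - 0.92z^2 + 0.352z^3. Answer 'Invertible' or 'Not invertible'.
\text{Invertible}

The MA(q) characteristic polynomial is P(z) = 1 - 0.3z - 0.92z^2 + 0.352z^3.
Invertibility requires all roots to lie outside the unit circle, i.e. |z| > 1 for every root.
Degree 3: look for a simple real root z0 first, then factor out (1 - z/z0) and solve the remaining quadratic.
Testing z0 = 2.5: P(2.5) = 1 + (-0.3)(2.5) + (-0.92)(2.5)^2 + (0.352)(2.5)^3
  = 1 + (-0.75) + (-5.75) + (5.5) = 0.  So z_0 = 2.5 is a root, |z_0| = 2.5.
Divide out the factor (1 - 0.4 z) = (1 - z/z0) (since 1/z0 = 0.4):
  P(z) = (1 - 0.4 z)(1 + (0.1) z + (-0.88) z^2)
  [check: z-coef 0.1 - (0.4) = -0.3; z^2-coef -0.88 - (0.4)(0.1) = -0.92; z^3-coef -(0.4)(-0.88) = 0.352.]
Remaining roots from the quadratic factor 1 + (0.1) z + (-0.88) z^2:
  Set 1 + (0.1) z + (-0.88) z^2 = 0, i.e. a z^2 + b z + c = 0 with a = -0.88, b = 0.1, c = 1.
  Discriminant D = b^2 - 4ac = (0.1)^2 - 4*(-0.88)*1 = 0.01 - (-3.52) = 3.53.
  D >= 0, so the roots are real: z = (-b +/- sqrt(D)) / (2a) = (-0.1 +/- 1.878829) / (-1.76).
    z_1 = (-0.1 + 1.878829) / (-1.76) = -1.0107,   |z_1| = 1.0107.
    z_2 = (-0.1 - 1.878829) / (-1.76) = 1.1243,   |z_2| = 1.1243.
Moduli of all roots: 2.5000, 1.0107, 1.1243.
All moduli strictly greater than 1? Yes.
Verdict: Invertible.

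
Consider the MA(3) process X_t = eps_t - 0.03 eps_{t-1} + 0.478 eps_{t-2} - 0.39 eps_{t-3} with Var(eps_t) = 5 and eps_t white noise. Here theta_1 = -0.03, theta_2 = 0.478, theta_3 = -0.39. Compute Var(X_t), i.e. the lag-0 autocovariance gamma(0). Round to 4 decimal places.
\gamma(0) = 6.9074

For an MA(q) process X_t = eps_t + sum_i theta_i eps_{t-i} with
Var(eps_t) = sigma^2, the variance is
  gamma(0) = sigma^2 * (1 + sum_i theta_i^2).
  sum_i theta_i^2 = (-0.03)^2 + (0.478)^2 + (-0.39)^2 = 0.0009 + 0.228484 + 0.1521 = 0.381484.
  gamma(0) = 5 * (1 + 0.381484) = 5 * 1.381484 = 6.90742, which rounds to 6.9074.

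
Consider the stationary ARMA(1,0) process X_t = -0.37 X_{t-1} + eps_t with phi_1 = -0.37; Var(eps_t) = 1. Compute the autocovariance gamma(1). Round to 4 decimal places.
\gamma(1) = -0.4287

Multiply the model equation by X_{t-k} and take expectations. With theta_0 = psi_0 = 1 and psi_j the MA(infinity) weights, this gives
  gamma(k) - sum_i phi_i gamma(k-i) = c_k,
  c_k = sigma^2 * sum_{j=k..q} theta_j psi_{j-k}   (c_k = 0 for k > q),
using gamma(-m) = gamma(m).
Pure AR (q = 0): c_0 = sigma^2 = 1, c_k = 0 for k >= 1.
Equations for k = 0 and k = 1 (AR order 1):
  gamma(0) = phi_1 gamma(1) + c_0
  gamma(1) = phi_1 gamma(0) + c_1
Substituting the second into the first: gamma(0) (1 - phi_1^2) = c_0 + phi_1 c_1, so
  gamma(0) = c_0 / (1 - phi_1^2) = 1 / (1 - (-0.37)^2) = 1 / 0.8631 = 1.158614.
  gamma(1) = phi_1 gamma(0) = (-0.37)(1.158614) = -0.428687.
Therefore gamma(1) = -0.4287 (to 4 decimal places).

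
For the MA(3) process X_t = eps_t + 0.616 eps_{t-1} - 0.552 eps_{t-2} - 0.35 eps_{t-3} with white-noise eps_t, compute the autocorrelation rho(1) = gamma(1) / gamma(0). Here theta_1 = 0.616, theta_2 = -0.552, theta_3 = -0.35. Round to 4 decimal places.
\rho(1) = 0.2597

For an MA(q) process with theta_0 = 1, the autocovariance is
  gamma(k) = sigma^2 * sum_{i=0..q-k} theta_i * theta_{i+k},
and rho(k) = gamma(k) / gamma(0). Sigma^2 cancels.
  numerator   = (1)*(0.616) + (0.616)*(-0.552) + (-0.552)*(-0.35) = 0.469168.
  denominator = (1)^2 + (0.616)^2 + (-0.552)^2 + (-0.35)^2 = 1.80666.
  rho(1) = 0.469168 / 1.80666 = 0.2597.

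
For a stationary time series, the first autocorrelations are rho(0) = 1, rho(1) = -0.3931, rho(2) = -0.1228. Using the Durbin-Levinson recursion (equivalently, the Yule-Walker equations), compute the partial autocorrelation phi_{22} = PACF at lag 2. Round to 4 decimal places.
\phi_{22} = -0.3280

The PACF at lag k is phi_{kk}, the last component of the solution
to the Yule-Walker system G_k phi = r_k where
  (G_k)_{ij} = rho(|i - j|), (r_k)_i = rho(i), i,j = 1..k.
Equivalently, Durbin-Levinson gives phi_{kk} iteratively:
  phi_{11} = rho(1)
  phi_{kk} = [rho(k) - sum_{j=1..k-1} phi_{k-1,j} rho(k-j)]
            / [1 - sum_{j=1..k-1} phi_{k-1,j} rho(j)],
  phi_{k,j} = phi_{k-1,j} - phi_{kk} phi_{k-1,k-j},  j = 1..k-1.
Step k = 1:
  phi_11 = rho(1) = -0.3931.
Step k = 2:
  phi_22 = [rho(2) - phi_11 rho(1)] / [1 - phi_11 rho(1)] = [-0.1228 - (-0.3931)(-0.3931)] / [1 - (-0.3931)(-0.3931)]
         = -0.27732761 / 0.84547239 = -0.328.
Therefore phi_{22} = -0.3280.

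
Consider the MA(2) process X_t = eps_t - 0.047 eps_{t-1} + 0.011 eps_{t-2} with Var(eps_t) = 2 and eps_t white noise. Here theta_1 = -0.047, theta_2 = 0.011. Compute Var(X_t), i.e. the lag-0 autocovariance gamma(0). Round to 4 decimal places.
\gamma(0) = 2.0047

For an MA(q) process X_t = eps_t + sum_i theta_i eps_{t-i} with
Var(eps_t) = sigma^2, the variance is
  gamma(0) = sigma^2 * (1 + sum_i theta_i^2).
  sum_i theta_i^2 = (-0.047)^2 + (0.011)^2 = 0.002209 + 0.000121 = 0.00233.
  gamma(0) = 2 * (1 + 0.00233) = 2 * 1.00233 = 2.00466, which rounds to 2.0047.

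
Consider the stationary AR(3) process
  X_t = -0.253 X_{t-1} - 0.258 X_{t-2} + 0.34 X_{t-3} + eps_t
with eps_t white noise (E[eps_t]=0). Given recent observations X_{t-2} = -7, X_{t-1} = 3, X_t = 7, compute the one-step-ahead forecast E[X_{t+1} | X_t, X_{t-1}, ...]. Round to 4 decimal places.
E[X_{t+1} \mid \mathcal F_t] = -4.9250

For an AR(p) model X_t = c + sum_i phi_i X_{t-i} + eps_t, the
one-step-ahead conditional mean is
  E[X_{t+1} | X_t, ...] = c + sum_i phi_i X_{t+1-i}.
Substitute known values:
  E[X_{t+1} | ...] = (-0.253) * (7) + (-0.258) * (3) + (0.34) * (-7)
                   = -4.9250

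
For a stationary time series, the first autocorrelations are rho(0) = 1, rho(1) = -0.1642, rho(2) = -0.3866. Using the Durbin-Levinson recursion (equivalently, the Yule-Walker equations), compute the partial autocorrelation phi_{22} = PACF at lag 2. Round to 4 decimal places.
\phi_{22} = -0.4250

The PACF at lag k is phi_{kk}, the last component of the solution
to the Yule-Walker system G_k phi = r_k where
  (G_k)_{ij} = rho(|i - j|), (r_k)_i = rho(i), i,j = 1..k.
Equivalently, Durbin-Levinson gives phi_{kk} iteratively:
  phi_{11} = rho(1)
  phi_{kk} = [rho(k) - sum_{j=1..k-1} phi_{k-1,j} rho(k-j)]
            / [1 - sum_{j=1..k-1} phi_{k-1,j} rho(j)],
  phi_{k,j} = phi_{k-1,j} - phi_{kk} phi_{k-1,k-j},  j = 1..k-1.
Step k = 1:
  phi_11 = rho(1) = -0.1642.
Step k = 2:
  phi_22 = [rho(2) - phi_11 rho(1)] / [1 - phi_11 rho(1)] = [-0.3866 - (-0.1642)(-0.1642)] / [1 - (-0.1642)(-0.1642)]
         = -0.41356164 / 0.97303836 = -0.425.
Therefore phi_{22} = -0.4250.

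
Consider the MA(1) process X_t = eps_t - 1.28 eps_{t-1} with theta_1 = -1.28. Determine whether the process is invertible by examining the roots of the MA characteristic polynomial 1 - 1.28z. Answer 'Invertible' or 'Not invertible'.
\text{Not invertible}

The MA(q) characteristic polynomial is P(z) = 1 - 1.28z.
Invertibility requires all roots to lie outside the unit circle, i.e. |z| > 1 for every root.
This is linear in z: 1 + (-1.28) z = 0  =>  z = -1/(-1.28) = 0.78125,  |z| = 0.78125.
Moduli of all roots: 0.7812.
All moduli strictly greater than 1? No.
Verdict: Not invertible.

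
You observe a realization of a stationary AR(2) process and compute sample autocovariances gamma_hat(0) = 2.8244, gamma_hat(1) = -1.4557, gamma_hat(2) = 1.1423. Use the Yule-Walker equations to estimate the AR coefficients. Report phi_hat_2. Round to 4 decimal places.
\hat\phi_{2} = 0.1890

The Yule-Walker equations for an AR(p) process read, in matrix form,
  Gamma_p phi = r_p,   with   (Gamma_p)_{ij} = gamma(|i - j|),
                       (r_p)_i = gamma(i),   i,j = 1..p.
Substitute the sample gammas (Toeplitz matrix and right-hand side of size 2):
  Gamma_p = [[2.8244, -1.4557], [-1.4557, 2.8244]]
  r_p     = [-1.4557, 1.1423]
Written out:
  2.8244 phi_1 - 1.4557 phi_2 = -1.4557
  -1.4557 phi_1 + 2.8244 phi_2 = 1.1423
Solve by Cramer's rule:
  det = gamma(0)^2 - gamma(1)^2 = (2.8244)^2 - (-1.4557)^2 = 7.97723536 - 2.11906249 = 5.85817287
  phi_hat_1 = [gamma(1) gamma(0) - gamma(1) gamma(2)] / det = [(-1.4557)(2.8244) - (-1.4557)(1.1423)] / 5.85817287 = -2.44863297 / 5.85817287 = -0.418
  phi_hat_2 = [gamma(0) gamma(2) - gamma(1)^2] / det = [(2.8244)(1.1423) - (-1.4557)^2] / 5.85817287 = 1.10724963 / 5.85817287 = 0.189
So phi_hat = [-0.4180, 0.1890].
Therefore phi_hat_2 = 0.1890.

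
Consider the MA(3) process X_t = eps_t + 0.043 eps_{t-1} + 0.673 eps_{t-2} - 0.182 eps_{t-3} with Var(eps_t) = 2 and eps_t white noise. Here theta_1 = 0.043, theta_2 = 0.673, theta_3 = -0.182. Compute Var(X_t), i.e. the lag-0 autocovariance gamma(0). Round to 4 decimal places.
\gamma(0) = 2.9758

For an MA(q) process X_t = eps_t + sum_i theta_i eps_{t-i} with
Var(eps_t) = sigma^2, the variance is
  gamma(0) = sigma^2 * (1 + sum_i theta_i^2).
  sum_i theta_i^2 = (0.043)^2 + (0.673)^2 + (-0.182)^2 = 0.001849 + 0.452929 + 0.033124 = 0.487902.
  gamma(0) = 2 * (1 + 0.487902) = 2 * 1.487902 = 2.975804, which rounds to 2.9758.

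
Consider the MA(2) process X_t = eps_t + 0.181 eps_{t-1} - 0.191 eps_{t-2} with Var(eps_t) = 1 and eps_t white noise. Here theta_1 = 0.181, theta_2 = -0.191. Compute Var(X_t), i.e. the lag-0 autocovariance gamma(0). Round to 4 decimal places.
\gamma(0) = 1.0692

For an MA(q) process X_t = eps_t + sum_i theta_i eps_{t-i} with
Var(eps_t) = sigma^2, the variance is
  gamma(0) = sigma^2 * (1 + sum_i theta_i^2).
  sum_i theta_i^2 = (0.181)^2 + (-0.191)^2 = 0.032761 + 0.036481 = 0.069242.
  gamma(0) = 1 * (1 + 0.069242) = 1 * 1.069242 = 1.069242, which rounds to 1.0692.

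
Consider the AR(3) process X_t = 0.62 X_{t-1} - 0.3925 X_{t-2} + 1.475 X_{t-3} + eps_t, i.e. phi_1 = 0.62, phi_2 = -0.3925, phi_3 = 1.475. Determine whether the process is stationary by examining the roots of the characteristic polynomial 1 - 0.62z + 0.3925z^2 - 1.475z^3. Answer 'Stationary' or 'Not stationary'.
\text{Not stationary}

The AR(p) characteristic polynomial is P(z) = 1 - 0.62z + 0.3925z^2 - 1.475z^3.
Stationarity requires all roots to lie outside the unit circle, i.e. |z| > 1 for every root.
Degree 3: look for a simple real root z0 first, then factor out (1 - z/z0) and solve the remaining quadratic.
Testing z0 = 0.8: P(0.8) = 1 + (-0.62)(0.8) + (0.3925)(0.8)^2 + (-1.475)(0.8)^3
  = 1 + (-0.496) + (0.2512) + (-0.7552) = 0.  So z_0 = 0.8 is a root, |z_0| = 0.8.
Divide out the factor (1 - 1.25 z) = (1 - z/z0) (since 1/z0 = 1.25):
  P(z) = (1 - 1.25 z)(1 + (0.63) z + (1.18) z^2)
  [check: z-coef 0.63 - (1.25) = -0.62; z^2-coef 1.18 - (1.25)(0.63) = 0.3925; z^3-coef -(1.25)(1.18) = -1.475.]
Remaining roots from the quadratic factor 1 + (0.63) z + (1.18) z^2:
  Set 1 + (0.63) z + (1.18) z^2 = 0, i.e. a z^2 + b z + c = 0 with a = 1.18, b = 0.63, c = 1.
  Discriminant D = b^2 - 4ac = (0.63)^2 - 4*(1.18)*1 = 0.3969 - (4.72) = -4.3231.
  D < 0, so the roots are the complex-conjugate pair z = (-b +/- i sqrt(-D)) / (2a) = -0.2669 +/- 0.881i.
  For a conjugate pair |z|^2 = z * conj(z) = (product of roots) = c/a = 1/(1.18) = 0.847458, so |z| = sqrt(0.847458) = 0.9206 for both roots.
Moduli of all roots: 0.8000, 0.9206, 0.9206.
All moduli strictly greater than 1? No.
Verdict: Not stationary.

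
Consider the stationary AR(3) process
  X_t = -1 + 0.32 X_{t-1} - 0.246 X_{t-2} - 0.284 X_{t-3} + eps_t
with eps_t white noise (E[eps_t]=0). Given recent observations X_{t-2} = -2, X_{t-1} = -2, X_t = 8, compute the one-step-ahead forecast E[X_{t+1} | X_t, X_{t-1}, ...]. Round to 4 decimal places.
E[X_{t+1} \mid \mathcal F_t] = 2.6200

For an AR(p) model X_t = c + sum_i phi_i X_{t-i} + eps_t, the
one-step-ahead conditional mean is
  E[X_{t+1} | X_t, ...] = c + sum_i phi_i X_{t+1-i}.
Substitute known values:
  E[X_{t+1} | ...] = -1 + (0.32) * (8) + (-0.246) * (-2) + (-0.284) * (-2)
                   = 2.6200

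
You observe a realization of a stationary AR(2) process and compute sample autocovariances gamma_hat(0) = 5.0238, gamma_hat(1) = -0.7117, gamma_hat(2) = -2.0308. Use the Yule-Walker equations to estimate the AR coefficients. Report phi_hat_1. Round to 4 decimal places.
\hat\phi_{1} = -0.2030

The Yule-Walker equations for an AR(p) process read, in matrix form,
  Gamma_p phi = r_p,   with   (Gamma_p)_{ij} = gamma(|i - j|),
                       (r_p)_i = gamma(i),   i,j = 1..p.
Substitute the sample gammas (Toeplitz matrix and right-hand side of size 2):
  Gamma_p = [[5.0238, -0.7117], [-0.7117, 5.0238]]
  r_p     = [-0.7117, -2.0308]
Written out:
  5.0238 phi_1 - 0.7117 phi_2 = -0.7117
  -0.7117 phi_1 + 5.0238 phi_2 = -2.0308
Solve by Cramer's rule:
  det = gamma(0)^2 - gamma(1)^2 = (5.0238)^2 - (-0.7117)^2 = 25.23856644 - 0.50651689 = 24.73204955
  phi_hat_1 = [gamma(1) gamma(0) - gamma(1) gamma(2)] / det = [(-0.7117)(5.0238) - (-0.7117)(-2.0308)] / 24.73204955 = -5.02075882 / 24.73204955 = -0.203
  phi_hat_2 = [gamma(0) gamma(2) - gamma(1)^2] / det = [(5.0238)(-2.0308) - (-0.7117)^2] / 24.73204955 = -10.70884993 / 24.73204955 = -0.433
So phi_hat = [-0.2030, -0.4330].
Therefore phi_hat_1 = -0.2030.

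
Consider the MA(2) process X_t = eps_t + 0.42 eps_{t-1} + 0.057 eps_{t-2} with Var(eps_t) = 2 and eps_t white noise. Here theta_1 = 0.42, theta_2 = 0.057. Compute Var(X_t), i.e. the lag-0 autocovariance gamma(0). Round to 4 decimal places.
\gamma(0) = 2.3593

For an MA(q) process X_t = eps_t + sum_i theta_i eps_{t-i} with
Var(eps_t) = sigma^2, the variance is
  gamma(0) = sigma^2 * (1 + sum_i theta_i^2).
  sum_i theta_i^2 = (0.42)^2 + (0.057)^2 = 0.1764 + 0.003249 = 0.179649.
  gamma(0) = 2 * (1 + 0.179649) = 2 * 1.179649 = 2.359298, which rounds to 2.3593.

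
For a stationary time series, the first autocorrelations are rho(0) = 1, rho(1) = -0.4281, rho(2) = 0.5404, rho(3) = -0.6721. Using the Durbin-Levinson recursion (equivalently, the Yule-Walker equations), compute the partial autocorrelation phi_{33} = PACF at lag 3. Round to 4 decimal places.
\phi_{33} = -0.5370

The PACF at lag k is phi_{kk}, the last component of the solution
to the Yule-Walker system G_k phi = r_k where
  (G_k)_{ij} = rho(|i - j|), (r_k)_i = rho(i), i,j = 1..k.
Equivalently, Durbin-Levinson gives phi_{kk} iteratively:
  phi_{11} = rho(1)
  phi_{kk} = [rho(k) - sum_{j=1..k-1} phi_{k-1,j} rho(k-j)]
            / [1 - sum_{j=1..k-1} phi_{k-1,j} rho(j)],
  phi_{k,j} = phi_{k-1,j} - phi_{kk} phi_{k-1,k-j},  j = 1..k-1.
Step k = 1:
  phi_11 = rho(1) = -0.4281.
Step k = 2:
  phi_22 = [rho(2) - phi_11 rho(1)] / [1 - phi_11 rho(1)] = [0.5404 - (-0.4281)(-0.4281)] / [1 - (-0.4281)(-0.4281)]
         = 0.35713039 / 0.81673039 = 0.437268.
  Update: phi_21 = phi_11 - phi_22 phi_11 = -0.4281 - (0.437268)(-0.4281) = -0.240905.
Step k = 3:
  phi_33 = [rho(3) - phi_21 rho(2) - phi_22 rho(1)] / [1 - phi_21 rho(1) - phi_22 rho(2)]
    numerator   = -0.6721 - (-0.240905)(0.5404) - (0.437268)(-0.4281) = -0.35472012
    denominator = 1 - (-0.240905)(-0.4281) - (0.437268)(0.5404) = 0.66056856
  phi_33 = -0.35472012 / 0.66056856 = -0.537.
Therefore phi_{33} = -0.5370.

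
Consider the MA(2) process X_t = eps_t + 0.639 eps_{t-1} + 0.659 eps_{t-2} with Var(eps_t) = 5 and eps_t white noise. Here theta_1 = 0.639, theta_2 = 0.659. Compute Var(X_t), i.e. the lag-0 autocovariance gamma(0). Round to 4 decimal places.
\gamma(0) = 9.2130

For an MA(q) process X_t = eps_t + sum_i theta_i eps_{t-i} with
Var(eps_t) = sigma^2, the variance is
  gamma(0) = sigma^2 * (1 + sum_i theta_i^2).
  sum_i theta_i^2 = (0.639)^2 + (0.659)^2 = 0.408321 + 0.434281 = 0.842602.
  gamma(0) = 5 * (1 + 0.842602) = 5 * 1.842602 = 9.21301, which rounds to 9.2130.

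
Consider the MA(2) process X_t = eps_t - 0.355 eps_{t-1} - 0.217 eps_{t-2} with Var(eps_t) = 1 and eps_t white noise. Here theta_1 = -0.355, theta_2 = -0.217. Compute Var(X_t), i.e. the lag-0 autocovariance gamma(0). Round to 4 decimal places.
\gamma(0) = 1.1731

For an MA(q) process X_t = eps_t + sum_i theta_i eps_{t-i} with
Var(eps_t) = sigma^2, the variance is
  gamma(0) = sigma^2 * (1 + sum_i theta_i^2).
  sum_i theta_i^2 = (-0.355)^2 + (-0.217)^2 = 0.126025 + 0.047089 = 0.173114.
  gamma(0) = 1 * (1 + 0.173114) = 1 * 1.173114 = 1.173114, which rounds to 1.1731.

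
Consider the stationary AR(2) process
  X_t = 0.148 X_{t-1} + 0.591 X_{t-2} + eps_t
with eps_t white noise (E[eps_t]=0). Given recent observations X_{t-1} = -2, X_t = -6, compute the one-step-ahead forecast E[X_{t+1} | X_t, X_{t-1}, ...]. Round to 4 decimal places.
E[X_{t+1} \mid \mathcal F_t] = -2.0700

For an AR(p) model X_t = c + sum_i phi_i X_{t-i} + eps_t, the
one-step-ahead conditional mean is
  E[X_{t+1} | X_t, ...] = c + sum_i phi_i X_{t+1-i}.
Substitute known values:
  E[X_{t+1} | ...] = (0.148) * (-6) + (0.591) * (-2)
                   = -2.0700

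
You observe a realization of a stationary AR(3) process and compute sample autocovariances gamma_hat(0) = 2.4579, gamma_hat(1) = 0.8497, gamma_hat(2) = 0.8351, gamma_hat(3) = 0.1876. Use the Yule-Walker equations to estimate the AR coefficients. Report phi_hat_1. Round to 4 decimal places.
\hat\phi_{1} = 0.2890

The Yule-Walker equations for an AR(p) process read, in matrix form,
  Gamma_p phi = r_p,   with   (Gamma_p)_{ij} = gamma(|i - j|),
                       (r_p)_i = gamma(i),   i,j = 1..p.
Substitute the sample gammas (Toeplitz matrix and right-hand side of size 3):
  Gamma_p = [[2.4579, 0.8497, 0.8351], [0.8497, 2.4579, 0.8497], [0.8351, 0.8497, 2.4579]]
  r_p     = [0.8497, 0.8351, 0.1876]
Written out (R1..R3):
  (R1) 2.4579 phi_1 + 0.8497 phi_2 + 0.8351 phi_3 = 0.8497
  (R2) 0.8497 phi_1 + 2.4579 phi_2 + 0.8497 phi_3 = 0.8351
  (R3) 0.8351 phi_1 + 0.8497 phi_2 + 2.4579 phi_3 = 0.1876
Gaussian elimination:
  R2 <- R2 - (0.8497/2.4579) R1 = R2 - (0.345702) R1:  2.164157 phi_2 + 0.561005 phi_3 = 0.541357
  R3 <- R3 - (0.8351/2.4579) R1 = R3 - (0.339762) R1:  0.561005 phi_2 + 2.174165 phi_3 = -0.101095
  R3 <- R3 - (0.561005/2.164157) R2 = R3 - (0.259225) R2:  2.028738 phi_3 = -0.241429
Back-substitution:
  phi_hat_3 = -0.241429 / 2.028738 = -0.119004
  phi_hat_2 = (0.541357 - (0.561005)(-0.119004)) / 2.164157 = 0.280996
  phi_hat_1 = (0.8497 - (0.8497)(0.280996) - (0.8351)(-0.119004)) / 2.4579 = 0.288994
So phi_hat = [0.2890, 0.2810, -0.1190].
Therefore phi_hat_1 = 0.2890.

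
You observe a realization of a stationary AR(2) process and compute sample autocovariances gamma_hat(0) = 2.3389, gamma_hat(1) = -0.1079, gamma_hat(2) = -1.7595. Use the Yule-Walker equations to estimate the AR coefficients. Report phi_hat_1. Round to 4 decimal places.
\hat\phi_{1} = -0.0810

The Yule-Walker equations for an AR(p) process read, in matrix form,
  Gamma_p phi = r_p,   with   (Gamma_p)_{ij} = gamma(|i - j|),
                       (r_p)_i = gamma(i),   i,j = 1..p.
Substitute the sample gammas (Toeplitz matrix and right-hand side of size 2):
  Gamma_p = [[2.3389, -0.1079], [-0.1079, 2.3389]]
  r_p     = [-0.1079, -1.7595]
Written out:
  2.3389 phi_1 - 0.1079 phi_2 = -0.1079
  -0.1079 phi_1 + 2.3389 phi_2 = -1.7595
Solve by Cramer's rule:
  det = gamma(0)^2 - gamma(1)^2 = (2.3389)^2 - (-0.1079)^2 = 5.47045321 - 0.01164241 = 5.4588108
  phi_hat_1 = [gamma(1) gamma(0) - gamma(1) gamma(2)] / det = [(-0.1079)(2.3389) - (-0.1079)(-1.7595)] / 5.4588108 = -0.44221736 / 5.4588108 = -0.081
  phi_hat_2 = [gamma(0) gamma(2) - gamma(1)^2] / det = [(2.3389)(-1.7595) - (-0.1079)^2] / 5.4588108 = -4.12693696 / 5.4588108 = -0.756
So phi_hat = [-0.0810, -0.7560].
Therefore phi_hat_1 = -0.0810.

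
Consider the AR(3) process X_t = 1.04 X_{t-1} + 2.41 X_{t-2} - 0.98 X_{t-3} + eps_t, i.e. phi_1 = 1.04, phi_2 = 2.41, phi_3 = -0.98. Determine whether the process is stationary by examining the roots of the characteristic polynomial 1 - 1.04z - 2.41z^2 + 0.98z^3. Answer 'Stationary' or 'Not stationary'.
\text{Not stationary}

The AR(p) characteristic polynomial is P(z) = 1 - 1.04z - 2.41z^2 + 0.98z^3.
Stationarity requires all roots to lie outside the unit circle, i.e. |z| > 1 for every root.
Degree 3: look for a simple real root z0 first, then factor out (1 - z/z0) and solve the remaining quadratic.
Testing z0 = 0.5: P(0.5) = 1 + (-1.04)(0.5) + (-2.41)(0.5)^2 + (0.98)(0.5)^3
  = 1 + (-0.52) + (-0.6025) + (0.1225) = 0.  So z_0 = 0.5 is a root, |z_0| = 0.5.
Divide out the factor (1 - 2 z) = (1 - z/z0) (since 1/z0 = 2):
  P(z) = (1 - 2 z)(1 + (0.96) z + (-0.49) z^2)
  [check: z-coef 0.96 - (2) = -1.04; z^2-coef -0.49 - (2)(0.96) = -2.41; z^3-coef -(2)(-0.49) = 0.98.]
Remaining roots from the quadratic factor 1 + (0.96) z + (-0.49) z^2:
  Set 1 + (0.96) z + (-0.49) z^2 = 0, i.e. a z^2 + b z + c = 0 with a = -0.49, b = 0.96, c = 1.
  Discriminant D = b^2 - 4ac = (0.96)^2 - 4*(-0.49)*1 = 0.9216 - (-1.96) = 2.8816.
  D >= 0, so the roots are real: z = (-b +/- sqrt(D)) / (2a) = (-0.96 +/- 1.697528) / (-0.98).
    z_1 = (-0.96 + 1.697528) / (-0.98) = -0.7526,   |z_1| = 0.7526.
    z_2 = (-0.96 - 1.697528) / (-0.98) = 2.7118,   |z_2| = 2.7118.
Moduli of all roots: 0.5000, 0.7526, 2.7118.
All moduli strictly greater than 1? No.
Verdict: Not stationary.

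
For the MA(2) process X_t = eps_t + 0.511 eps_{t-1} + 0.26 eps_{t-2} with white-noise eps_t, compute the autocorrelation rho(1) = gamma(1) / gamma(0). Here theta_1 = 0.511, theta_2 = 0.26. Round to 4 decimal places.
\rho(1) = 0.4846

For an MA(q) process with theta_0 = 1, the autocovariance is
  gamma(k) = sigma^2 * sum_{i=0..q-k} theta_i * theta_{i+k},
and rho(k) = gamma(k) / gamma(0). Sigma^2 cancels.
  numerator   = (1)*(0.511) + (0.511)*(0.26) = 0.64386.
  denominator = (1)^2 + (0.511)^2 + (0.26)^2 = 1.328721.
  rho(1) = 0.64386 / 1.328721 = 0.4846.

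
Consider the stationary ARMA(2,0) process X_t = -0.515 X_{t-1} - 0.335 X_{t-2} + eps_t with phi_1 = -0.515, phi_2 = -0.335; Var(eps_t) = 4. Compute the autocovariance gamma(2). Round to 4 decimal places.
\gamma(2) = -0.7216

Multiply the model equation by X_{t-k} and take expectations. With theta_0 = psi_0 = 1 and psi_j the MA(infinity) weights, this gives
  gamma(k) - sum_i phi_i gamma(k-i) = c_k,
  c_k = sigma^2 * sum_{j=k..q} theta_j psi_{j-k}   (c_k = 0 for k > q),
using gamma(-m) = gamma(m).
Pure AR (q = 0): c_0 = sigma^2 = 4, c_k = 0 for k >= 1.
Equations for k = 0, 1, 2 (AR order 2, c_2 = 0):
  (E0) gamma(0) = phi_1 gamma(1) + phi_2 gamma(2) + c_0
  (E1) gamma(1) = phi_1 gamma(0) + phi_2 gamma(1) + c_1
  (E2) gamma(2) = phi_1 gamma(1) + phi_2 gamma(0)
From (E1): gamma(1) = A gamma(0) + B with
  A = phi_1 / (1 - phi_2) = -0.515 / 1.335 = -0.385768,   B = c_1 / (1 - phi_2) = 0 / 1.335 = 0.
Insert (E2) into (E0): gamma(0) (1 - phi_2^2) = phi_1 (1 + phi_2) gamma(1) + c_0.
  phi_1 (1 + phi_2) = (-0.515)(0.665) = -0.342475,   1 - phi_2^2 = 0.887775.
Replace gamma(1) by A gamma(0) + B and collect gamma(0):
  gamma(0) [0.887775 - (-0.342475)(-0.385768)] = c_0 = 4
  gamma(0) * 0.755659 = 4
  gamma(0) = 4 / 0.755659 = 5.293392.
  gamma(1) = A gamma(0) = (-0.385768)(5.293392) = -2.04202.
  gamma(2) = phi_1 gamma(1) + phi_2 gamma(0) = (-0.515)(-2.04202) + (-0.335)(5.293392) = -0.721646.
Therefore gamma(2) = -0.7216 (to 4 decimal places).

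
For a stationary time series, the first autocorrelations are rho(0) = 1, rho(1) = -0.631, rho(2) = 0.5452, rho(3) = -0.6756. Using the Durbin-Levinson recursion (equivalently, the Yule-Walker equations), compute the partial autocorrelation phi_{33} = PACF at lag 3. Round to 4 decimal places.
\phi_{33} = -0.4620

The PACF at lag k is phi_{kk}, the last component of the solution
to the Yule-Walker system G_k phi = r_k where
  (G_k)_{ij} = rho(|i - j|), (r_k)_i = rho(i), i,j = 1..k.
Equivalently, Durbin-Levinson gives phi_{kk} iteratively:
  phi_{11} = rho(1)
  phi_{kk} = [rho(k) - sum_{j=1..k-1} phi_{k-1,j} rho(k-j)]
            / [1 - sum_{j=1..k-1} phi_{k-1,j} rho(j)],
  phi_{k,j} = phi_{k-1,j} - phi_{kk} phi_{k-1,k-j},  j = 1..k-1.
Step k = 1:
  phi_11 = rho(1) = -0.631.
Step k = 2:
  phi_22 = [rho(2) - phi_11 rho(1)] / [1 - phi_11 rho(1)] = [0.5452 - (-0.631)(-0.631)] / [1 - (-0.631)(-0.631)]
         = 0.147039 / 0.601839 = 0.244316.
  Update: phi_21 = phi_11 - phi_22 phi_11 = -0.631 - (0.244316)(-0.631) = -0.476836.
Step k = 3:
  phi_33 = [rho(3) - phi_21 rho(2) - phi_22 rho(1)] / [1 - phi_21 rho(1) - phi_22 rho(2)]
    numerator   = -0.6756 - (-0.476836)(0.5452) - (0.244316)(-0.631) = -0.26146524
    denominator = 1 - (-0.476836)(-0.631) - (0.244316)(0.5452) = 0.56591499
  phi_33 = -0.26146524 / 0.56591499 = -0.462.
Therefore phi_{33} = -0.4620.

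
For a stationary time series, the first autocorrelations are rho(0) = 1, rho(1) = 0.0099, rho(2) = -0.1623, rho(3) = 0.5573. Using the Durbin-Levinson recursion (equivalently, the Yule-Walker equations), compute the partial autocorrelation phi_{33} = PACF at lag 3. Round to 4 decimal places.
\phi_{33} = 0.5760

The PACF at lag k is phi_{kk}, the last component of the solution
to the Yule-Walker system G_k phi = r_k where
  (G_k)_{ij} = rho(|i - j|), (r_k)_i = rho(i), i,j = 1..k.
Equivalently, Durbin-Levinson gives phi_{kk} iteratively:
  phi_{11} = rho(1)
  phi_{kk} = [rho(k) - sum_{j=1..k-1} phi_{k-1,j} rho(k-j)]
            / [1 - sum_{j=1..k-1} phi_{k-1,j} rho(j)],
  phi_{k,j} = phi_{k-1,j} - phi_{kk} phi_{k-1,k-j},  j = 1..k-1.
Step k = 1:
  phi_11 = rho(1) = 0.0099.
Step k = 2:
  phi_22 = [rho(2) - phi_11 rho(1)] / [1 - phi_11 rho(1)] = [-0.1623 - (0.0099)(0.0099)] / [1 - (0.0099)(0.0099)]
         = -0.16239801 / 0.99990199 = -0.162414.
  Update: phi_21 = phi_11 - phi_22 phi_11 = 0.0099 - (-0.162414)(0.0099) = 0.011508.
Step k = 3:
  phi_33 = [rho(3) - phi_21 rho(2) - phi_22 rho(1)] / [1 - phi_21 rho(1) - phi_22 rho(2)]
    numerator   = 0.5573 - (0.011508)(-0.1623) - (-0.162414)(0.0099) = 0.56077563
    denominator = 1 - (0.011508)(0.0099) - (-0.162414)(-0.1623) = 0.97352629
  phi_33 = 0.56077563 / 0.97352629 = 0.576.
Therefore phi_{33} = 0.5760.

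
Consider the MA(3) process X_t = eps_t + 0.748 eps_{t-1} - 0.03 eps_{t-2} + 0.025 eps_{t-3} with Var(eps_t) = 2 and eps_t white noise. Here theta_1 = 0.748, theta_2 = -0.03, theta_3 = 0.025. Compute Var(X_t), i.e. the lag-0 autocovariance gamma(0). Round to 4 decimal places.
\gamma(0) = 3.1221

For an MA(q) process X_t = eps_t + sum_i theta_i eps_{t-i} with
Var(eps_t) = sigma^2, the variance is
  gamma(0) = sigma^2 * (1 + sum_i theta_i^2).
  sum_i theta_i^2 = (0.748)^2 + (-0.03)^2 + (0.025)^2 = 0.559504 + 0.0009 + 0.000625 = 0.561029.
  gamma(0) = 2 * (1 + 0.561029) = 2 * 1.561029 = 3.122058, which rounds to 3.1221.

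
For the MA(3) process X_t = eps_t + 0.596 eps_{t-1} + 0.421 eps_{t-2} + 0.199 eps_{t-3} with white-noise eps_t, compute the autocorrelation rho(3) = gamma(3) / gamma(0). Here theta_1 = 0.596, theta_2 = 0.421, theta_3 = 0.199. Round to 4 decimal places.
\rho(3) = 0.1266

For an MA(q) process with theta_0 = 1, the autocovariance is
  gamma(k) = sigma^2 * sum_{i=0..q-k} theta_i * theta_{i+k},
and rho(k) = gamma(k) / gamma(0). Sigma^2 cancels.
  numerator   = (1)*(0.199) = 0.199.
  denominator = (1)^2 + (0.596)^2 + (0.421)^2 + (0.199)^2 = 1.572058.
  rho(3) = 0.199 / 1.572058 = 0.1266.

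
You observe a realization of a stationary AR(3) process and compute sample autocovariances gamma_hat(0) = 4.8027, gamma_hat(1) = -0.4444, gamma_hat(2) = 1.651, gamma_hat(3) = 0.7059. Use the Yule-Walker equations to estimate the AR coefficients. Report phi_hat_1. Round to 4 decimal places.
\hat\phi_{1} = -0.1380

The Yule-Walker equations for an AR(p) process read, in matrix form,
  Gamma_p phi = r_p,   with   (Gamma_p)_{ij} = gamma(|i - j|),
                       (r_p)_i = gamma(i),   i,j = 1..p.
Substitute the sample gammas (Toeplitz matrix and right-hand side of size 3):
  Gamma_p = [[4.8027, -0.4444, 1.651], [-0.4444, 4.8027, -0.4444], [1.651, -0.4444, 4.8027]]
  r_p     = [-0.4444, 1.651, 0.7059]
Written out (R1..R3):
  (R1) 4.8027 phi_1 - 0.4444 phi_2 + 1.651 phi_3 = -0.4444
  (R2) -0.4444 phi_1 + 4.8027 phi_2 - 0.4444 phi_3 = 1.651
  (R3) 1.651 phi_1 - 0.4444 phi_2 + 4.8027 phi_3 = 0.7059
Gaussian elimination:
  R2 <- R2 - (-0.4444/4.8027) R1 = R2 - (-0.092531) R1:  4.761579 phi_2 - 0.291631 phi_3 = 1.609879
  R3 <- R3 - (1.651/4.8027) R1 = R3 - (0.343765) R1:  -0.291631 phi_2 + 4.235144 phi_3 = 0.858669
  R3 <- R3 - (-0.291631/4.761579) R2 = R3 - (-0.061247) R2:  4.217283 phi_3 = 0.957269
Back-substitution:
  phi_hat_3 = 0.957269 / 4.217283 = 0.226987
  phi_hat_2 = (1.609879 - (-0.291631)(0.226987)) / 4.761579 = 0.352
  phi_hat_1 = (-0.4444 - (-0.4444)(0.352) - (1.651)(0.226987)) / 4.8027 = -0.137991
So phi_hat = [-0.1380, 0.3520, 0.2270].
Therefore phi_hat_1 = -0.1380.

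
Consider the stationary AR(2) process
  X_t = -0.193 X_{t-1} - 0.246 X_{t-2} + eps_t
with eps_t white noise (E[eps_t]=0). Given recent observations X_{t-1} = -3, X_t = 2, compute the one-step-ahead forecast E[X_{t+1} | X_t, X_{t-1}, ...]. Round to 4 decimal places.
E[X_{t+1} \mid \mathcal F_t] = 0.3520

For an AR(p) model X_t = c + sum_i phi_i X_{t-i} + eps_t, the
one-step-ahead conditional mean is
  E[X_{t+1} | X_t, ...] = c + sum_i phi_i X_{t+1-i}.
Substitute known values:
  E[X_{t+1} | ...] = (-0.193) * (2) + (-0.246) * (-3)
                   = 0.3520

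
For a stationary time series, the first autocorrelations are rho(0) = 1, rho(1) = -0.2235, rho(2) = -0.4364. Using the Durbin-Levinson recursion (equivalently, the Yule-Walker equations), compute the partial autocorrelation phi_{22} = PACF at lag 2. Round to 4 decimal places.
\phi_{22} = -0.5119

The PACF at lag k is phi_{kk}, the last component of the solution
to the Yule-Walker system G_k phi = r_k where
  (G_k)_{ij} = rho(|i - j|), (r_k)_i = rho(i), i,j = 1..k.
Equivalently, Durbin-Levinson gives phi_{kk} iteratively:
  phi_{11} = rho(1)
  phi_{kk} = [rho(k) - sum_{j=1..k-1} phi_{k-1,j} rho(k-j)]
            / [1 - sum_{j=1..k-1} phi_{k-1,j} rho(j)],
  phi_{k,j} = phi_{k-1,j} - phi_{kk} phi_{k-1,k-j},  j = 1..k-1.
Step k = 1:
  phi_11 = rho(1) = -0.2235.
Step k = 2:
  phi_22 = [rho(2) - phi_11 rho(1)] / [1 - phi_11 rho(1)] = [-0.4364 - (-0.2235)(-0.2235)] / [1 - (-0.2235)(-0.2235)]
         = -0.48635225 / 0.95004775 = -0.5119.
Therefore phi_{22} = -0.5119.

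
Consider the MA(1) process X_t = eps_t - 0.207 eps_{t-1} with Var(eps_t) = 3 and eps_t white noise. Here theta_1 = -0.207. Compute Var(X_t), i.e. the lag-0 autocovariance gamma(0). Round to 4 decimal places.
\gamma(0) = 3.1285

For an MA(q) process X_t = eps_t + sum_i theta_i eps_{t-i} with
Var(eps_t) = sigma^2, the variance is
  gamma(0) = sigma^2 * (1 + sum_i theta_i^2).
  sum_i theta_i^2 = (-0.207)^2 = 0.042849.
  gamma(0) = 3 * (1 + 0.042849) = 3 * 1.042849 = 3.128547, which rounds to 3.1285.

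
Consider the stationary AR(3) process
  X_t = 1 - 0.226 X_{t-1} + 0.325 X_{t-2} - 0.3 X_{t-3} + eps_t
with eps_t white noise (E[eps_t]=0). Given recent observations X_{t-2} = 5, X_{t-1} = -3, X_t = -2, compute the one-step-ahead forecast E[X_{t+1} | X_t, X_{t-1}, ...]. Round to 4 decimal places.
E[X_{t+1} \mid \mathcal F_t] = -1.0230

For an AR(p) model X_t = c + sum_i phi_i X_{t-i} + eps_t, the
one-step-ahead conditional mean is
  E[X_{t+1} | X_t, ...] = c + sum_i phi_i X_{t+1-i}.
Substitute known values:
  E[X_{t+1} | ...] = 1 + (-0.226) * (-2) + (0.325) * (-3) + (-0.3) * (5)
                   = -1.0230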